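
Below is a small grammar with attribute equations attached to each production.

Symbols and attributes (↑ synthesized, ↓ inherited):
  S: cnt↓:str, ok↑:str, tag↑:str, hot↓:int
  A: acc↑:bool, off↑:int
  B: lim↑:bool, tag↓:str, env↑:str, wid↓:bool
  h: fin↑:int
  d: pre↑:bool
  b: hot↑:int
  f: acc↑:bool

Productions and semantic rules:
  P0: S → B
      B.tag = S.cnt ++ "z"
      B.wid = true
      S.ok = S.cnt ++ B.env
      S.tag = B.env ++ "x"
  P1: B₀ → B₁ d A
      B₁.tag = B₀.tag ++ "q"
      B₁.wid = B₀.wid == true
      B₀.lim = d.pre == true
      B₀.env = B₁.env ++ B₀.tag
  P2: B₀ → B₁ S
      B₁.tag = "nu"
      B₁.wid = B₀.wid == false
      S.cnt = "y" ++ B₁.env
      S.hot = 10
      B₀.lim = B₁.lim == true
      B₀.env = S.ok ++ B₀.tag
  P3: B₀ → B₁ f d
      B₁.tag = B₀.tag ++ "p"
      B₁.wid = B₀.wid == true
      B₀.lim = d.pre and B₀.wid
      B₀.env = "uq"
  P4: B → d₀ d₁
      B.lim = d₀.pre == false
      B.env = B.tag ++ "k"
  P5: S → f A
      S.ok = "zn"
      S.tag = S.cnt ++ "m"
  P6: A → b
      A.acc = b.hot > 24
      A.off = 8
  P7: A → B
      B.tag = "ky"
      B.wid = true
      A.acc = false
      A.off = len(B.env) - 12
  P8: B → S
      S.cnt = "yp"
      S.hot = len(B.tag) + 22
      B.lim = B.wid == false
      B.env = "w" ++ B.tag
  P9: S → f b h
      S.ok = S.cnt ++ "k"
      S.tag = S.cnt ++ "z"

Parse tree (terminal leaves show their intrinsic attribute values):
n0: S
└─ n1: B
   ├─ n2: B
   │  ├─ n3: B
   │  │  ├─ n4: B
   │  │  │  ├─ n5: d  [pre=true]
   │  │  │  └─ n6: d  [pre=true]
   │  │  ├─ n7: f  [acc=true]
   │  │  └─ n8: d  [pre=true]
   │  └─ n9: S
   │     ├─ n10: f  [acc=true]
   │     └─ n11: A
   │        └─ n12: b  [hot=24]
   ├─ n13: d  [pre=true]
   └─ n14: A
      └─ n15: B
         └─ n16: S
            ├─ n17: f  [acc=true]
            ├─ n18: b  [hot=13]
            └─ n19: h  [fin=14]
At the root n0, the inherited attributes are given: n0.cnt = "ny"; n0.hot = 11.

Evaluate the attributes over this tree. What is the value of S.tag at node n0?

"znnyzqnyzx"

1. n0.cnt = "ny"  [given at root]
2. n0.hot = 11  [given at root]
3. n1.tag = "nyz"  [S.cnt ++ "z"]
4. n1.wid = true  [true]
5. n2.tag = "nyzq"  [B₀.tag ++ "q"]
6. n2.wid = true  [B₀.wid == true]
7. n3.tag = "nu"  ["nu"]
8. n3.wid = false  [B₀.wid == false]
9. n4.tag = "nup"  [B₀.tag ++ "p"]
10. n4.wid = false  [B₀.wid == true]
11. n5.pre = true  [terminal]
12. n6.pre = true  [terminal]
13. n4.lim = false  [d₀.pre == false]
14. n4.env = "nupk"  [B.tag ++ "k"]
15. n7.acc = true  [terminal]
16. n8.pre = true  [terminal]
17. n3.lim = false  [d.pre and B₀.wid]
18. n3.env = "uq"  ["uq"]
19. n9.cnt = "yuq"  ["y" ++ B₁.env]
20. n9.hot = 10  [10]
21. n10.acc = true  [terminal]
22. n12.hot = 24  [terminal]
23. n11.acc = false  [b.hot > 24]
24. n11.off = 8  [8]
25. n9.ok = "zn"  ["zn"]
26. n9.tag = "yuqm"  [S.cnt ++ "m"]
27. n2.lim = false  [B₁.lim == true]
28. n2.env = "znnyzq"  [S.ok ++ B₀.tag]
29. n13.pre = true  [terminal]
30. n15.tag = "ky"  ["ky"]
31. n15.wid = true  [true]
32. n16.cnt = "yp"  ["yp"]
33. n16.hot = 24  [len(B.tag) + 22]
34. n17.acc = true  [terminal]
35. n18.hot = 13  [terminal]
36. n19.fin = 14  [terminal]
37. n16.ok = "ypk"  [S.cnt ++ "k"]
38. n16.tag = "ypz"  [S.cnt ++ "z"]
39. n15.lim = false  [B.wid == false]
40. n15.env = "wky"  ["w" ++ B.tag]
41. n14.acc = false  [false]
42. n14.off = -9  [len(B.env) - 12]
43. n1.lim = true  [d.pre == true]
44. n1.env = "znnyzqnyz"  [B₁.env ++ B₀.tag]
45. n0.ok = "nyznnyzqnyz"  [S.cnt ++ B.env]
46. n0.tag = "znnyzqnyzx"  [B.env ++ "x"]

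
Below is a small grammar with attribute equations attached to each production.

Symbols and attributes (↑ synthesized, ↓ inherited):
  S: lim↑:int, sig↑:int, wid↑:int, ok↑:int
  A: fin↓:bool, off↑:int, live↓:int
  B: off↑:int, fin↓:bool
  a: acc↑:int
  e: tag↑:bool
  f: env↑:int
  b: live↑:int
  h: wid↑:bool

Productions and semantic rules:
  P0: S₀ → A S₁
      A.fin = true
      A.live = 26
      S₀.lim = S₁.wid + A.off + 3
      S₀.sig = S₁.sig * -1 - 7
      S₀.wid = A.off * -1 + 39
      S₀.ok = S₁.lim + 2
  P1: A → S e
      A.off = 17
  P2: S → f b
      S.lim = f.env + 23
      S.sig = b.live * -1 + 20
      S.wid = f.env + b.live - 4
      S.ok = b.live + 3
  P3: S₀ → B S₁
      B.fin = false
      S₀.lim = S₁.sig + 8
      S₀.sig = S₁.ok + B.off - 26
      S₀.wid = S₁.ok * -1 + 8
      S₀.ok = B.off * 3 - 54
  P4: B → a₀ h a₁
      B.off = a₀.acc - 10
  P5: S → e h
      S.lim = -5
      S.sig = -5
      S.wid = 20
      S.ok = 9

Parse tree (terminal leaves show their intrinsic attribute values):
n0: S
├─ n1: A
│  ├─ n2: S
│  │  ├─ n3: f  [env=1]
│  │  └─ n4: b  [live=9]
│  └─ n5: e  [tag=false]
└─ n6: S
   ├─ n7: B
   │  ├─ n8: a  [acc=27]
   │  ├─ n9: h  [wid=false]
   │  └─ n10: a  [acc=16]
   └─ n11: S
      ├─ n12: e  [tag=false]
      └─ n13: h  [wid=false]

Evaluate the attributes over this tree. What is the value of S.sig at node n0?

1. n1.fin = true  [true]
2. n1.live = 26  [26]
3. n3.env = 1  [terminal]
4. n4.live = 9  [terminal]
5. n2.lim = 24  [f.env + 23]
6. n2.sig = 11  [b.live * -1 + 20]
7. n2.wid = 6  [f.env + b.live - 4]
8. n2.ok = 12  [b.live + 3]
9. n5.tag = false  [terminal]
10. n1.off = 17  [17]
11. n7.fin = false  [false]
12. n8.acc = 27  [terminal]
13. n9.wid = false  [terminal]
14. n10.acc = 16  [terminal]
15. n7.off = 17  [a₀.acc - 10]
16. n12.tag = false  [terminal]
17. n13.wid = false  [terminal]
18. n11.lim = -5  [-5]
19. n11.sig = -5  [-5]
20. n11.wid = 20  [20]
21. n11.ok = 9  [9]
22. n6.lim = 3  [S₁.sig + 8]
23. n6.sig = 0  [S₁.ok + B.off - 26]
24. n6.wid = -1  [S₁.ok * -1 + 8]
25. n6.ok = -3  [B.off * 3 - 54]
26. n0.lim = 19  [S₁.wid + A.off + 3]
27. n0.sig = -7  [S₁.sig * -1 - 7]
28. n0.wid = 22  [A.off * -1 + 39]
29. n0.ok = 5  [S₁.lim + 2]

-7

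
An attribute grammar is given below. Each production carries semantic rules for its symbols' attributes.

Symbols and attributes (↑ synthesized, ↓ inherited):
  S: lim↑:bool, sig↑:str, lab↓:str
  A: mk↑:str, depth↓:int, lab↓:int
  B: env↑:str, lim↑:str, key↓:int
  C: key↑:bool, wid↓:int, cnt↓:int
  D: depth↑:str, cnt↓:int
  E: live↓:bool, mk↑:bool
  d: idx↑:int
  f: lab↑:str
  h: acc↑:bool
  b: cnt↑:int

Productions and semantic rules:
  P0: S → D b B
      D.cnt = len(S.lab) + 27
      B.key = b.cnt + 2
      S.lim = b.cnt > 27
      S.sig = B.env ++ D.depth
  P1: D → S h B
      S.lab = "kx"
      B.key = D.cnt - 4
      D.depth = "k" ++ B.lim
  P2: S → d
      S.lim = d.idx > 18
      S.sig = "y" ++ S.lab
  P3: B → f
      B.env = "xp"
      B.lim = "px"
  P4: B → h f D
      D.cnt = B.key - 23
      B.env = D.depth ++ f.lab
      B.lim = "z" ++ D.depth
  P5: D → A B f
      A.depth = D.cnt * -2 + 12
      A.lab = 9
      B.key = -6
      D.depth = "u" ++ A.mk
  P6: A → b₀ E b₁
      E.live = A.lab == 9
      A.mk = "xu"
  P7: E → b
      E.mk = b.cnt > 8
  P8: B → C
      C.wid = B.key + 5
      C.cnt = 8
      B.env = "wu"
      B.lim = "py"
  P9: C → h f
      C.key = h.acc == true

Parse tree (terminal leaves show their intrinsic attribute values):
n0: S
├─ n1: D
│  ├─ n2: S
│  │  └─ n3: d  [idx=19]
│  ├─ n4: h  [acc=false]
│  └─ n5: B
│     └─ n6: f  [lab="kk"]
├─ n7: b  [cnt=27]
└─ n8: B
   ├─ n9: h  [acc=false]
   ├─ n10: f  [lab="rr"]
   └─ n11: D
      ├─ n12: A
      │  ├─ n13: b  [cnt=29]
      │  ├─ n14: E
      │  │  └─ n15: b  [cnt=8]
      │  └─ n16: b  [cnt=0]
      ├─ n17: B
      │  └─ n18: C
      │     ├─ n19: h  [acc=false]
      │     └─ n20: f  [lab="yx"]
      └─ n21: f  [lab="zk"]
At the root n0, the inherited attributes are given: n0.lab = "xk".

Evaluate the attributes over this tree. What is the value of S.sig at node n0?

"uxurrkpx"

1. n0.lab = "xk"  [given at root]
2. n1.cnt = 29  [len(S.lab) + 27]
3. n2.lab = "kx"  ["kx"]
4. n3.idx = 19  [terminal]
5. n2.lim = true  [d.idx > 18]
6. n2.sig = "ykx"  ["y" ++ S.lab]
7. n4.acc = false  [terminal]
8. n5.key = 25  [D.cnt - 4]
9. n6.lab = "kk"  [terminal]
10. n5.env = "xp"  ["xp"]
11. n5.lim = "px"  ["px"]
12. n1.depth = "kpx"  ["k" ++ B.lim]
13. n7.cnt = 27  [terminal]
14. n8.key = 29  [b.cnt + 2]
15. n9.acc = false  [terminal]
16. n10.lab = "rr"  [terminal]
17. n11.cnt = 6  [B.key - 23]
18. n12.depth = 0  [D.cnt * -2 + 12]
19. n12.lab = 9  [9]
20. n13.cnt = 29  [terminal]
21. n14.live = true  [A.lab == 9]
22. n15.cnt = 8  [terminal]
23. n14.mk = false  [b.cnt > 8]
24. n16.cnt = 0  [terminal]
25. n12.mk = "xu"  ["xu"]
26. n17.key = -6  [-6]
27. n18.wid = -1  [B.key + 5]
28. n18.cnt = 8  [8]
29. n19.acc = false  [terminal]
30. n20.lab = "yx"  [terminal]
31. n18.key = false  [h.acc == true]
32. n17.env = "wu"  ["wu"]
33. n17.lim = "py"  ["py"]
34. n21.lab = "zk"  [terminal]
35. n11.depth = "uxu"  ["u" ++ A.mk]
36. n8.env = "uxurr"  [D.depth ++ f.lab]
37. n8.lim = "zuxu"  ["z" ++ D.depth]
38. n0.lim = false  [b.cnt > 27]
39. n0.sig = "uxurrkpx"  [B.env ++ D.depth]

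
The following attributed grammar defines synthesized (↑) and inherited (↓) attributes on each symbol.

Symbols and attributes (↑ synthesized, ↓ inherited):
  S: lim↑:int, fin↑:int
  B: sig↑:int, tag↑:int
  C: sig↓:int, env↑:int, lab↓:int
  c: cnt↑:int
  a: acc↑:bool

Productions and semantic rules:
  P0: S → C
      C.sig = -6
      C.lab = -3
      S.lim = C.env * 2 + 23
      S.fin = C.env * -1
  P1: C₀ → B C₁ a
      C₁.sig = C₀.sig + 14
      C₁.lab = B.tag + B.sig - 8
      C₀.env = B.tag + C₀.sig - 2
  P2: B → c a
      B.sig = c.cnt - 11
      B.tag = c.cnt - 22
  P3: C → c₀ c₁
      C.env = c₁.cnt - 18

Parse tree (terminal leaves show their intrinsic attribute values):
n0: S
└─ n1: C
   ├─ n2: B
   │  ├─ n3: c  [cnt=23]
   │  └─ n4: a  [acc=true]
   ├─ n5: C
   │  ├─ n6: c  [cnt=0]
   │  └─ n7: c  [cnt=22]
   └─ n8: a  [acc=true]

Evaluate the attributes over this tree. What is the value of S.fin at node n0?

7

1. n1.sig = -6  [-6]
2. n1.lab = -3  [-3]
3. n3.cnt = 23  [terminal]
4. n4.acc = true  [terminal]
5. n2.sig = 12  [c.cnt - 11]
6. n2.tag = 1  [c.cnt - 22]
7. n5.sig = 8  [C₀.sig + 14]
8. n5.lab = 5  [B.tag + B.sig - 8]
9. n6.cnt = 0  [terminal]
10. n7.cnt = 22  [terminal]
11. n5.env = 4  [c₁.cnt - 18]
12. n8.acc = true  [terminal]
13. n1.env = -7  [B.tag + C₀.sig - 2]
14. n0.lim = 9  [C.env * 2 + 23]
15. n0.fin = 7  [C.env * -1]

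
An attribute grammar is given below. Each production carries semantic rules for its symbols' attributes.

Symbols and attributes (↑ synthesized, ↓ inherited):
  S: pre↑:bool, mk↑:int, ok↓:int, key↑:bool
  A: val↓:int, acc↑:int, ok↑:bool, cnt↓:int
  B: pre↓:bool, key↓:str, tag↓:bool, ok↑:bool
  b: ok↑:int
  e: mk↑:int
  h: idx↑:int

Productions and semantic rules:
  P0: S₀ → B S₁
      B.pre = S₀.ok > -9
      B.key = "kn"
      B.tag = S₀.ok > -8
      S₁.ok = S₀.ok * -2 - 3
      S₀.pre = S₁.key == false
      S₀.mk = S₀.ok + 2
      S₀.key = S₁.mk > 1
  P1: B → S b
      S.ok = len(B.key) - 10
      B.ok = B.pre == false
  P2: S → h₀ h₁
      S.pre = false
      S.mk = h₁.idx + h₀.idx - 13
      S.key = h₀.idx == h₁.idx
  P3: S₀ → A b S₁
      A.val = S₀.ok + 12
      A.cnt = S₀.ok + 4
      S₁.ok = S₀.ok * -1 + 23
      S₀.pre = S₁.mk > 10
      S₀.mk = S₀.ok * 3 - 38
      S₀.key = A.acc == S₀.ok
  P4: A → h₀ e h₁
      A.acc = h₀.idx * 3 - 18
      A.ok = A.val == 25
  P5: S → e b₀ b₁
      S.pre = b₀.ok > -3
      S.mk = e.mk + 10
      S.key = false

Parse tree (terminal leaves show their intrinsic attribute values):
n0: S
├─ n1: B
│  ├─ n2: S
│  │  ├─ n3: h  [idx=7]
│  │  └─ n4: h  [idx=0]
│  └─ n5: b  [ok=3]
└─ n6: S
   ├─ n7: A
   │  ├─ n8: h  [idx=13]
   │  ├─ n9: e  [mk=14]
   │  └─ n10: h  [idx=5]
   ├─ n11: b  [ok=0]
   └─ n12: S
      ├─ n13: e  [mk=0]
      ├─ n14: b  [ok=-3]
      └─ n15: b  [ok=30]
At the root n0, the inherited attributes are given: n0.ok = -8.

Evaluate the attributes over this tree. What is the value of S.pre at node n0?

true

1. n0.ok = -8  [given at root]
2. n1.pre = true  [S₀.ok > -9]
3. n1.key = "kn"  ["kn"]
4. n1.tag = false  [S₀.ok > -8]
5. n2.ok = -8  [len(B.key) - 10]
6. n3.idx = 7  [terminal]
7. n4.idx = 0  [terminal]
8. n2.pre = false  [false]
9. n2.mk = -6  [h₁.idx + h₀.idx - 13]
10. n2.key = false  [h₀.idx == h₁.idx]
11. n5.ok = 3  [terminal]
12. n1.ok = false  [B.pre == false]
13. n6.ok = 13  [S₀.ok * -2 - 3]
14. n7.val = 25  [S₀.ok + 12]
15. n7.cnt = 17  [S₀.ok + 4]
16. n8.idx = 13  [terminal]
17. n9.mk = 14  [terminal]
18. n10.idx = 5  [terminal]
19. n7.acc = 21  [h₀.idx * 3 - 18]
20. n7.ok = true  [A.val == 25]
21. n11.ok = 0  [terminal]
22. n12.ok = 10  [S₀.ok * -1 + 23]
23. n13.mk = 0  [terminal]
24. n14.ok = -3  [terminal]
25. n15.ok = 30  [terminal]
26. n12.pre = false  [b₀.ok > -3]
27. n12.mk = 10  [e.mk + 10]
28. n12.key = false  [false]
29. n6.pre = false  [S₁.mk > 10]
30. n6.mk = 1  [S₀.ok * 3 - 38]
31. n6.key = false  [A.acc == S₀.ok]
32. n0.pre = true  [S₁.key == false]
33. n0.mk = -6  [S₀.ok + 2]
34. n0.key = false  [S₁.mk > 1]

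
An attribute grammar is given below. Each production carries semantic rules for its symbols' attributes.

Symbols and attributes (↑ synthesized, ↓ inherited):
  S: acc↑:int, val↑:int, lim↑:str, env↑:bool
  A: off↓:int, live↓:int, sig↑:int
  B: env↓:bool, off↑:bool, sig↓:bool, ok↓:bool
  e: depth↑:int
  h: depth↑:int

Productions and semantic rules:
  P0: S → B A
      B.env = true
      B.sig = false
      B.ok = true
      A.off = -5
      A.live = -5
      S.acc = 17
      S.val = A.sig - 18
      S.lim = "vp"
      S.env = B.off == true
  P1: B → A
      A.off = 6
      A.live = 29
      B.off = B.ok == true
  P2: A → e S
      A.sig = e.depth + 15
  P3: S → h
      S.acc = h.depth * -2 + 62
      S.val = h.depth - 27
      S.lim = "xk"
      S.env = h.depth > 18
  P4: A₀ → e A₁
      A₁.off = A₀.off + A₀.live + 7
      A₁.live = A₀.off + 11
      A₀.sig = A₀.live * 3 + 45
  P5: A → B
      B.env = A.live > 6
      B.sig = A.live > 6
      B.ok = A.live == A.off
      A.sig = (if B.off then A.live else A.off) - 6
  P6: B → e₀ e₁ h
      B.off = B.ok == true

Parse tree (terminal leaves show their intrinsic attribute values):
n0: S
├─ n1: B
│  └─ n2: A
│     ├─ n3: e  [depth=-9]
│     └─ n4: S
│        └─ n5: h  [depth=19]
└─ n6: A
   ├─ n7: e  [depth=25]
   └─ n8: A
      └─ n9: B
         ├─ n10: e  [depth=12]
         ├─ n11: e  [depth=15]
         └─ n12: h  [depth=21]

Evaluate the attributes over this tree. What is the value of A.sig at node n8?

-9

1. n1.env = true  [true]
2. n1.sig = false  [false]
3. n1.ok = true  [true]
4. n2.off = 6  [6]
5. n2.live = 29  [29]
6. n3.depth = -9  [terminal]
7. n5.depth = 19  [terminal]
8. n4.acc = 24  [h.depth * -2 + 62]
9. n4.val = -8  [h.depth - 27]
10. n4.lim = "xk"  ["xk"]
11. n4.env = true  [h.depth > 18]
12. n2.sig = 6  [e.depth + 15]
13. n1.off = true  [B.ok == true]
14. n6.off = -5  [-5]
15. n6.live = -5  [-5]
16. n7.depth = 25  [terminal]
17. n8.off = -3  [A₀.off + A₀.live + 7]
18. n8.live = 6  [A₀.off + 11]
19. n9.env = false  [A.live > 6]
20. n9.sig = false  [A.live > 6]
21. n9.ok = false  [A.live == A.off]
22. n10.depth = 12  [terminal]
23. n11.depth = 15  [terminal]
24. n12.depth = 21  [terminal]
25. n9.off = false  [B.ok == true]
26. n8.sig = -9  [(if B.off then A.live else A.off) - 6]
27. n6.sig = 30  [A₀.live * 3 + 45]
28. n0.acc = 17  [17]
29. n0.val = 12  [A.sig - 18]
30. n0.lim = "vp"  ["vp"]
31. n0.env = true  [B.off == true]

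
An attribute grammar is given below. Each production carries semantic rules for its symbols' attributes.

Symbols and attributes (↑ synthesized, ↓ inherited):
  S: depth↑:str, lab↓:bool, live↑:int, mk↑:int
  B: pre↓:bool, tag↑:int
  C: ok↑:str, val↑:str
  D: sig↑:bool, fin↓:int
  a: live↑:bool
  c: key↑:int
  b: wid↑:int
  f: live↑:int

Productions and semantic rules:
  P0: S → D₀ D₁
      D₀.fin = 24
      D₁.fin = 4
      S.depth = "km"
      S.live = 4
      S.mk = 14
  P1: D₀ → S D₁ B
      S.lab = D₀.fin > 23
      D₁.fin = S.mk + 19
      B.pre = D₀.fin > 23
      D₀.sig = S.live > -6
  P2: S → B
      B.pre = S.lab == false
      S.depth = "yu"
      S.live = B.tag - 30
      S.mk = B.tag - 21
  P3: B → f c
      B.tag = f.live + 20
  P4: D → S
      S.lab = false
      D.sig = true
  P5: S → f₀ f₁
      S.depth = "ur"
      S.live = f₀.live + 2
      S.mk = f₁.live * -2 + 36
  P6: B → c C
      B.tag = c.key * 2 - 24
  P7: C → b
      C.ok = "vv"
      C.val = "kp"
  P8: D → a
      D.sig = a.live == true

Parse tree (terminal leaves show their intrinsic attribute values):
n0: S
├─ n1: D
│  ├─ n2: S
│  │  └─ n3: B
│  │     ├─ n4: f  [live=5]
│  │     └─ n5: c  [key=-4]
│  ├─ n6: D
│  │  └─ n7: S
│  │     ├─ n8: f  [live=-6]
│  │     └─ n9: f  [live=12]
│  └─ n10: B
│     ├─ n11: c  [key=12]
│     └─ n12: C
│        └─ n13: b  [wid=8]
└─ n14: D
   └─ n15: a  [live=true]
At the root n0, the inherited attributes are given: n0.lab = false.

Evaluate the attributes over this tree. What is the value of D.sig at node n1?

1. n0.lab = false  [given at root]
2. n1.fin = 24  [24]
3. n2.lab = true  [D₀.fin > 23]
4. n3.pre = false  [S.lab == false]
5. n4.live = 5  [terminal]
6. n5.key = -4  [terminal]
7. n3.tag = 25  [f.live + 20]
8. n2.depth = "yu"  ["yu"]
9. n2.live = -5  [B.tag - 30]
10. n2.mk = 4  [B.tag - 21]
11. n6.fin = 23  [S.mk + 19]
12. n7.lab = false  [false]
13. n8.live = -6  [terminal]
14. n9.live = 12  [terminal]
15. n7.depth = "ur"  ["ur"]
16. n7.live = -4  [f₀.live + 2]
17. n7.mk = 12  [f₁.live * -2 + 36]
18. n6.sig = true  [true]
19. n10.pre = true  [D₀.fin > 23]
20. n11.key = 12  [terminal]
21. n13.wid = 8  [terminal]
22. n12.ok = "vv"  ["vv"]
23. n12.val = "kp"  ["kp"]
24. n10.tag = 0  [c.key * 2 - 24]
25. n1.sig = true  [S.live > -6]
26. n14.fin = 4  [4]
27. n15.live = true  [terminal]
28. n14.sig = true  [a.live == true]
29. n0.depth = "km"  ["km"]
30. n0.live = 4  [4]
31. n0.mk = 14  [14]

true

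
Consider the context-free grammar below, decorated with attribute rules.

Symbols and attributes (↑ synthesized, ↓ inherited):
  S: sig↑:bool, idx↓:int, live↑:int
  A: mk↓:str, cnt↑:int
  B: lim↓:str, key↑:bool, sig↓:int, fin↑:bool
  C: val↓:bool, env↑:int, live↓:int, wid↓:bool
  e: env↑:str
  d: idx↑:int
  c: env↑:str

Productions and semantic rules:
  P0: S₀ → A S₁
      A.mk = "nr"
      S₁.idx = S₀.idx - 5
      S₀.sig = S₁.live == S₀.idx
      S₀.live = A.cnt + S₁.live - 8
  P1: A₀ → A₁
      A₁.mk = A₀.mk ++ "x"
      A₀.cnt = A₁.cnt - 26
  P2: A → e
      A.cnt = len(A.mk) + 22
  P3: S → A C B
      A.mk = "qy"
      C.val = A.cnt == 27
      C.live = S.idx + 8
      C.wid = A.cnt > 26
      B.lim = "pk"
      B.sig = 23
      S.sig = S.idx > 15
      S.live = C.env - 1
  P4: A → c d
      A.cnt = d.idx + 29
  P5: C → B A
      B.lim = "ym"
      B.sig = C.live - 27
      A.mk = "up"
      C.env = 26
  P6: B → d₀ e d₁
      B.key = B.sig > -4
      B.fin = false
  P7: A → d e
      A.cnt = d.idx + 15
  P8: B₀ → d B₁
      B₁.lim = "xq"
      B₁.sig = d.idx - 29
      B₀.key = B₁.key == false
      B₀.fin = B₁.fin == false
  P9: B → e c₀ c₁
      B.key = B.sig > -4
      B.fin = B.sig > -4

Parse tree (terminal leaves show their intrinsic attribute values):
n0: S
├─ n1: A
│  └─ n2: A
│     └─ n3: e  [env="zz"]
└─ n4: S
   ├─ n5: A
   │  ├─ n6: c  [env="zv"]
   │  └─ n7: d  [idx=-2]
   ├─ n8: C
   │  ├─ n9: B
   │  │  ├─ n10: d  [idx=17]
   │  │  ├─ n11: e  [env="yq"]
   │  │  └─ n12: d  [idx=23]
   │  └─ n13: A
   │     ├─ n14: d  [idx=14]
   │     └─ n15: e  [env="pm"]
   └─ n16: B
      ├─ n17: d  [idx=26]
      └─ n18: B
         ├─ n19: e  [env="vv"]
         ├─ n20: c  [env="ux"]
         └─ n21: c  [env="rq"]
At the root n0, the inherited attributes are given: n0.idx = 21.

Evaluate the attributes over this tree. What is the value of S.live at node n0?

16

1. n0.idx = 21  [given at root]
2. n1.mk = "nr"  ["nr"]
3. n2.mk = "nrx"  [A₀.mk ++ "x"]
4. n3.env = "zz"  [terminal]
5. n2.cnt = 25  [len(A.mk) + 22]
6. n1.cnt = -1  [A₁.cnt - 26]
7. n4.idx = 16  [S₀.idx - 5]
8. n5.mk = "qy"  ["qy"]
9. n6.env = "zv"  [terminal]
10. n7.idx = -2  [terminal]
11. n5.cnt = 27  [d.idx + 29]
12. n8.val = true  [A.cnt == 27]
13. n8.live = 24  [S.idx + 8]
14. n8.wid = true  [A.cnt > 26]
15. n9.lim = "ym"  ["ym"]
16. n9.sig = -3  [C.live - 27]
17. n10.idx = 17  [terminal]
18. n11.env = "yq"  [terminal]
19. n12.idx = 23  [terminal]
20. n9.key = true  [B.sig > -4]
21. n9.fin = false  [false]
22. n13.mk = "up"  ["up"]
23. n14.idx = 14  [terminal]
24. n15.env = "pm"  [terminal]
25. n13.cnt = 29  [d.idx + 15]
26. n8.env = 26  [26]
27. n16.lim = "pk"  ["pk"]
28. n16.sig = 23  [23]
29. n17.idx = 26  [terminal]
30. n18.lim = "xq"  ["xq"]
31. n18.sig = -3  [d.idx - 29]
32. n19.env = "vv"  [terminal]
33. n20.env = "ux"  [terminal]
34. n21.env = "rq"  [terminal]
35. n18.key = true  [B.sig > -4]
36. n18.fin = true  [B.sig > -4]
37. n16.key = false  [B₁.key == false]
38. n16.fin = false  [B₁.fin == false]
39. n4.sig = true  [S.idx > 15]
40. n4.live = 25  [C.env - 1]
41. n0.sig = false  [S₁.live == S₀.idx]
42. n0.live = 16  [A.cnt + S₁.live - 8]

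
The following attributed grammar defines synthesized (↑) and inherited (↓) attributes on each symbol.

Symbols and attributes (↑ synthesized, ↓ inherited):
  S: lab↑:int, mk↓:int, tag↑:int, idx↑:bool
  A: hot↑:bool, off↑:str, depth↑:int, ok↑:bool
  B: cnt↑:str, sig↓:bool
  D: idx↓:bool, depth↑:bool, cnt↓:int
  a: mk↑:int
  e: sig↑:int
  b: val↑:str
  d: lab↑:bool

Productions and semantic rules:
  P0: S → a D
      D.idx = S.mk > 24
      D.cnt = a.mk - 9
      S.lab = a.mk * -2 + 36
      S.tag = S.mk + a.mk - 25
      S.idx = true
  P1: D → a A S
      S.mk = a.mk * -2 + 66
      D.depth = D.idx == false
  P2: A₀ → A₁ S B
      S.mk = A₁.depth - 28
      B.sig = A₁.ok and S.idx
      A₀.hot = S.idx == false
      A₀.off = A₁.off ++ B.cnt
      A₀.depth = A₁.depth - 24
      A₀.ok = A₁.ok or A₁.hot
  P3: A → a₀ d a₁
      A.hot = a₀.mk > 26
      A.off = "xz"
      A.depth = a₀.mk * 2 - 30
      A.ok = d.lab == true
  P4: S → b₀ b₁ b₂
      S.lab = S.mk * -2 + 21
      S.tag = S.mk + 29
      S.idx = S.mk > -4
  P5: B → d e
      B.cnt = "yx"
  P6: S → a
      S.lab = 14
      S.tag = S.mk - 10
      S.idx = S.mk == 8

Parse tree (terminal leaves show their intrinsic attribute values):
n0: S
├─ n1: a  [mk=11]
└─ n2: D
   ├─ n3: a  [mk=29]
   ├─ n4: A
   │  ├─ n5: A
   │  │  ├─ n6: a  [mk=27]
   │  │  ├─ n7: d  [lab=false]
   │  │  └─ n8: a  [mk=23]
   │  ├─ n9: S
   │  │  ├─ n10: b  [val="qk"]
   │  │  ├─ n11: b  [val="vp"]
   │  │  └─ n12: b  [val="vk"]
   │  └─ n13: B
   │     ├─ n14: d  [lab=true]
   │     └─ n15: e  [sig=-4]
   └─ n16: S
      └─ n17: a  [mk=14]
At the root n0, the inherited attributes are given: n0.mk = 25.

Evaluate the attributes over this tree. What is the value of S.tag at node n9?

1. n0.mk = 25  [given at root]
2. n1.mk = 11  [terminal]
3. n2.idx = true  [S.mk > 24]
4. n2.cnt = 2  [a.mk - 9]
5. n3.mk = 29  [terminal]
6. n6.mk = 27  [terminal]
7. n7.lab = false  [terminal]
8. n8.mk = 23  [terminal]
9. n5.hot = true  [a₀.mk > 26]
10. n5.off = "xz"  ["xz"]
11. n5.depth = 24  [a₀.mk * 2 - 30]
12. n5.ok = false  [d.lab == true]
13. n9.mk = -4  [A₁.depth - 28]
14. n10.val = "qk"  [terminal]
15. n11.val = "vp"  [terminal]
16. n12.val = "vk"  [terminal]
17. n9.lab = 29  [S.mk * -2 + 21]
18. n9.tag = 25  [S.mk + 29]
19. n9.idx = false  [S.mk > -4]
20. n13.sig = false  [A₁.ok and S.idx]
21. n14.lab = true  [terminal]
22. n15.sig = -4  [terminal]
23. n13.cnt = "yx"  ["yx"]
24. n4.hot = true  [S.idx == false]
25. n4.off = "xzyx"  [A₁.off ++ B.cnt]
26. n4.depth = 0  [A₁.depth - 24]
27. n4.ok = true  [A₁.ok or A₁.hot]
28. n16.mk = 8  [a.mk * -2 + 66]
29. n17.mk = 14  [terminal]
30. n16.lab = 14  [14]
31. n16.tag = -2  [S.mk - 10]
32. n16.idx = true  [S.mk == 8]
33. n2.depth = false  [D.idx == false]
34. n0.lab = 14  [a.mk * -2 + 36]
35. n0.tag = 11  [S.mk + a.mk - 25]
36. n0.idx = true  [true]

25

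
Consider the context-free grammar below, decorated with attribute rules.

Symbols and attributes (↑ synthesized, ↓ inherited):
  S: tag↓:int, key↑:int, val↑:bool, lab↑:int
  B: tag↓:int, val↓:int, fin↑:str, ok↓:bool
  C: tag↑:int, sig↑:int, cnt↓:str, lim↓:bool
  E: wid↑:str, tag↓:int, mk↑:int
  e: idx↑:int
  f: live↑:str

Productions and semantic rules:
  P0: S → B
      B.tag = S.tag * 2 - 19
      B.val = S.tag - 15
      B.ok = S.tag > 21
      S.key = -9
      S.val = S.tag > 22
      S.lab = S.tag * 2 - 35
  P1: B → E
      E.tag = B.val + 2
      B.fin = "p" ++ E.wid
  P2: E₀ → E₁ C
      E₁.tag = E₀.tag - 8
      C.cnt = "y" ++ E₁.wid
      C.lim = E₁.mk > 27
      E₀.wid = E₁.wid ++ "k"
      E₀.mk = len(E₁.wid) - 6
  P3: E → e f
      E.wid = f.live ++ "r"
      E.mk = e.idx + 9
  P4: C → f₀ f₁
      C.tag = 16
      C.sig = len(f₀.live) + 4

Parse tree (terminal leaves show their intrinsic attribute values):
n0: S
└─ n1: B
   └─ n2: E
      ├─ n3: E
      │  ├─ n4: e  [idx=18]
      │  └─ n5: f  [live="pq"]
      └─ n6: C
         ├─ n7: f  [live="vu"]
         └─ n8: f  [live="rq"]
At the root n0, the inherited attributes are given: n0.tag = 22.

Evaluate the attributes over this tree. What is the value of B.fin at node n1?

1. n0.tag = 22  [given at root]
2. n1.tag = 25  [S.tag * 2 - 19]
3. n1.val = 7  [S.tag - 15]
4. n1.ok = true  [S.tag > 21]
5. n2.tag = 9  [B.val + 2]
6. n3.tag = 1  [E₀.tag - 8]
7. n4.idx = 18  [terminal]
8. n5.live = "pq"  [terminal]
9. n3.wid = "pqr"  [f.live ++ "r"]
10. n3.mk = 27  [e.idx + 9]
11. n6.cnt = "ypqr"  ["y" ++ E₁.wid]
12. n6.lim = false  [E₁.mk > 27]
13. n7.live = "vu"  [terminal]
14. n8.live = "rq"  [terminal]
15. n6.tag = 16  [16]
16. n6.sig = 6  [len(f₀.live) + 4]
17. n2.wid = "pqrk"  [E₁.wid ++ "k"]
18. n2.mk = -3  [len(E₁.wid) - 6]
19. n1.fin = "ppqrk"  ["p" ++ E.wid]
20. n0.key = -9  [-9]
21. n0.val = false  [S.tag > 22]
22. n0.lab = 9  [S.tag * 2 - 35]

"ppqrk"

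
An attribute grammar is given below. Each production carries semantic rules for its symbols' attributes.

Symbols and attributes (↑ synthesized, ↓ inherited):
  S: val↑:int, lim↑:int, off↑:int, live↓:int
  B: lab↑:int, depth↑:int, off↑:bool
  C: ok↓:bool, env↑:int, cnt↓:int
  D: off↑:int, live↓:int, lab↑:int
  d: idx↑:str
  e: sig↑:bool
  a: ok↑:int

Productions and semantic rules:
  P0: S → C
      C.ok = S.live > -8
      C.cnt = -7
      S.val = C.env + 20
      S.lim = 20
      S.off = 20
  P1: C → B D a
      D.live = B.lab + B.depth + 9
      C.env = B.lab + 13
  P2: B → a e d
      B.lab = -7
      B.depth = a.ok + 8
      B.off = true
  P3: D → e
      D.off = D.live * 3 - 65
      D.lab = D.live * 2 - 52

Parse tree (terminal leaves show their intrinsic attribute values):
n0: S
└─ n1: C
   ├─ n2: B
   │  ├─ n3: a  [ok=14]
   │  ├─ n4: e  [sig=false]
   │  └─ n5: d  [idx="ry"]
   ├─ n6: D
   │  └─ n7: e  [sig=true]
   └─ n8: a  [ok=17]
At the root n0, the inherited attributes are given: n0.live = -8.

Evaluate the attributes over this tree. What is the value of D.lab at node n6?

-4

1. n0.live = -8  [given at root]
2. n1.ok = false  [S.live > -8]
3. n1.cnt = -7  [-7]
4. n3.ok = 14  [terminal]
5. n4.sig = false  [terminal]
6. n5.idx = "ry"  [terminal]
7. n2.lab = -7  [-7]
8. n2.depth = 22  [a.ok + 8]
9. n2.off = true  [true]
10. n6.live = 24  [B.lab + B.depth + 9]
11. n7.sig = true  [terminal]
12. n6.off = 7  [D.live * 3 - 65]
13. n6.lab = -4  [D.live * 2 - 52]
14. n8.ok = 17  [terminal]
15. n1.env = 6  [B.lab + 13]
16. n0.val = 26  [C.env + 20]
17. n0.lim = 20  [20]
18. n0.off = 20  [20]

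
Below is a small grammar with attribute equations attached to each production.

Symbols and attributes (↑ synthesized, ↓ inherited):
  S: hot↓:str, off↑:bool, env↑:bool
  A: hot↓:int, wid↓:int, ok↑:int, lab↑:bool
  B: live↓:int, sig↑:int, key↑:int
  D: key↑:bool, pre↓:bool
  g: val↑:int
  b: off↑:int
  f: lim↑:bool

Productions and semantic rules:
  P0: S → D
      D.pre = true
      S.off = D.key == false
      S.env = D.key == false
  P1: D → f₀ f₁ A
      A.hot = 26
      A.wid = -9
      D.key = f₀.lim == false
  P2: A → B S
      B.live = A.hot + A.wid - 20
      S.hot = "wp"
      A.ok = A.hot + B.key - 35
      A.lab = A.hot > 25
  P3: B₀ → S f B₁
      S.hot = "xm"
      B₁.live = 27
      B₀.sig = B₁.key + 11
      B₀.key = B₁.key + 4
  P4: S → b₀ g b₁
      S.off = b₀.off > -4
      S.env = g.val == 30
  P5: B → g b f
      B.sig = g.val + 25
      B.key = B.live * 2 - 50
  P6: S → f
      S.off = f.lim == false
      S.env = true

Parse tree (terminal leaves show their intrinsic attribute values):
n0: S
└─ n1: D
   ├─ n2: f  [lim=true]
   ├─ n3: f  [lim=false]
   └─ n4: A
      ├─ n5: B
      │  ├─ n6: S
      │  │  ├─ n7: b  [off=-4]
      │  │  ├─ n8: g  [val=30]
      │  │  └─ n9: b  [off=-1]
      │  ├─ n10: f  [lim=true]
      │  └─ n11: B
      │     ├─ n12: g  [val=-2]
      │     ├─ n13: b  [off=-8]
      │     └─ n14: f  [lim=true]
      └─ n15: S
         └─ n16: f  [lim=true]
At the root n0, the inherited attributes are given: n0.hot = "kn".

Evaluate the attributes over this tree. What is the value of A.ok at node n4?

-1

1. n0.hot = "kn"  [given at root]
2. n1.pre = true  [true]
3. n2.lim = true  [terminal]
4. n3.lim = false  [terminal]
5. n4.hot = 26  [26]
6. n4.wid = -9  [-9]
7. n5.live = -3  [A.hot + A.wid - 20]
8. n6.hot = "xm"  ["xm"]
9. n7.off = -4  [terminal]
10. n8.val = 30  [terminal]
11. n9.off = -1  [terminal]
12. n6.off = false  [b₀.off > -4]
13. n6.env = true  [g.val == 30]
14. n10.lim = true  [terminal]
15. n11.live = 27  [27]
16. n12.val = -2  [terminal]
17. n13.off = -8  [terminal]
18. n14.lim = true  [terminal]
19. n11.sig = 23  [g.val + 25]
20. n11.key = 4  [B.live * 2 - 50]
21. n5.sig = 15  [B₁.key + 11]
22. n5.key = 8  [B₁.key + 4]
23. n15.hot = "wp"  ["wp"]
24. n16.lim = true  [terminal]
25. n15.off = false  [f.lim == false]
26. n15.env = true  [true]
27. n4.ok = -1  [A.hot + B.key - 35]
28. n4.lab = true  [A.hot > 25]
29. n1.key = false  [f₀.lim == false]
30. n0.off = true  [D.key == false]
31. n0.env = true  [D.key == false]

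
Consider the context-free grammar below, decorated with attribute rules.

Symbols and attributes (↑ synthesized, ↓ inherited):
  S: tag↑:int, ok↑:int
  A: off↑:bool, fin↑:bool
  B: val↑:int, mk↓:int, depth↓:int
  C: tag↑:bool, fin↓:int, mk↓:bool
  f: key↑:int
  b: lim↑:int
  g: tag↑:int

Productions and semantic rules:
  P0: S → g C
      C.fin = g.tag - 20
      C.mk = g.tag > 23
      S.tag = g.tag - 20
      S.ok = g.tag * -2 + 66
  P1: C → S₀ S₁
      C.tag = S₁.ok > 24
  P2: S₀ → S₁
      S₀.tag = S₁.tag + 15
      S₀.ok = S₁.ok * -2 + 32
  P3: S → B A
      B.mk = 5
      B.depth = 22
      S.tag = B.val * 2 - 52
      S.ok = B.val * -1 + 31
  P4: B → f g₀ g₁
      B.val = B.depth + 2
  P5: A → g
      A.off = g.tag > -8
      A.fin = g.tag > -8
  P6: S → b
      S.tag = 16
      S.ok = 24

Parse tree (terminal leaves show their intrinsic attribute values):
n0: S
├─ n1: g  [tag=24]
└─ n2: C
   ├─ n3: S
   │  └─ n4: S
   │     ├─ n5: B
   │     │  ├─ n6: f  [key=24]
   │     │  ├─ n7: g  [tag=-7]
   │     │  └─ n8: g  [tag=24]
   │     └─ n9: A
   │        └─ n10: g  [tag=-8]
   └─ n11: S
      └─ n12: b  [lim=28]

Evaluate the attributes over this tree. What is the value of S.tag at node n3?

1. n1.tag = 24  [terminal]
2. n2.fin = 4  [g.tag - 20]
3. n2.mk = true  [g.tag > 23]
4. n5.mk = 5  [5]
5. n5.depth = 22  [22]
6. n6.key = 24  [terminal]
7. n7.tag = -7  [terminal]
8. n8.tag = 24  [terminal]
9. n5.val = 24  [B.depth + 2]
10. n10.tag = -8  [terminal]
11. n9.off = false  [g.tag > -8]
12. n9.fin = false  [g.tag > -8]
13. n4.tag = -4  [B.val * 2 - 52]
14. n4.ok = 7  [B.val * -1 + 31]
15. n3.tag = 11  [S₁.tag + 15]
16. n3.ok = 18  [S₁.ok * -2 + 32]
17. n12.lim = 28  [terminal]
18. n11.tag = 16  [16]
19. n11.ok = 24  [24]
20. n2.tag = false  [S₁.ok > 24]
21. n0.tag = 4  [g.tag - 20]
22. n0.ok = 18  [g.tag * -2 + 66]

11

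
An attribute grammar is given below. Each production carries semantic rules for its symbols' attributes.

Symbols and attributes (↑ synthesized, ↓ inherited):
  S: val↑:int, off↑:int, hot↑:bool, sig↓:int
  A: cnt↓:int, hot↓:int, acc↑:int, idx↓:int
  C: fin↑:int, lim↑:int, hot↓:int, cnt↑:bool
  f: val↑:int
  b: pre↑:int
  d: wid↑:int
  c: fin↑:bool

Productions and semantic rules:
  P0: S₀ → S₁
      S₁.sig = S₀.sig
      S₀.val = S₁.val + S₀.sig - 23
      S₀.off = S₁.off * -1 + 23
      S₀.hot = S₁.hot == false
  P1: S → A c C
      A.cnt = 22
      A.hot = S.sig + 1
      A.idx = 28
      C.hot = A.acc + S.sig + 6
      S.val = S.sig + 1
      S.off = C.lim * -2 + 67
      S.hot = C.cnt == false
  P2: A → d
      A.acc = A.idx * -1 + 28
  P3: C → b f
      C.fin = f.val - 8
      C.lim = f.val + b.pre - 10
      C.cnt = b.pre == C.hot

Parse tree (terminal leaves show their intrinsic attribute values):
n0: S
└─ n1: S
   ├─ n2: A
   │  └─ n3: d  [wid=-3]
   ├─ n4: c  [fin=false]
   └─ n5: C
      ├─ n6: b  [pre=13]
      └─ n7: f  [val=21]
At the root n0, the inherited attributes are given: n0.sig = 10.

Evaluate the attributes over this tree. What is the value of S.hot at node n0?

false

1. n0.sig = 10  [given at root]
2. n1.sig = 10  [S₀.sig]
3. n2.cnt = 22  [22]
4. n2.hot = 11  [S.sig + 1]
5. n2.idx = 28  [28]
6. n3.wid = -3  [terminal]
7. n2.acc = 0  [A.idx * -1 + 28]
8. n4.fin = false  [terminal]
9. n5.hot = 16  [A.acc + S.sig + 6]
10. n6.pre = 13  [terminal]
11. n7.val = 21  [terminal]
12. n5.fin = 13  [f.val - 8]
13. n5.lim = 24  [f.val + b.pre - 10]
14. n5.cnt = false  [b.pre == C.hot]
15. n1.val = 11  [S.sig + 1]
16. n1.off = 19  [C.lim * -2 + 67]
17. n1.hot = true  [C.cnt == false]
18. n0.val = -2  [S₁.val + S₀.sig - 23]
19. n0.off = 4  [S₁.off * -1 + 23]
20. n0.hot = false  [S₁.hot == false]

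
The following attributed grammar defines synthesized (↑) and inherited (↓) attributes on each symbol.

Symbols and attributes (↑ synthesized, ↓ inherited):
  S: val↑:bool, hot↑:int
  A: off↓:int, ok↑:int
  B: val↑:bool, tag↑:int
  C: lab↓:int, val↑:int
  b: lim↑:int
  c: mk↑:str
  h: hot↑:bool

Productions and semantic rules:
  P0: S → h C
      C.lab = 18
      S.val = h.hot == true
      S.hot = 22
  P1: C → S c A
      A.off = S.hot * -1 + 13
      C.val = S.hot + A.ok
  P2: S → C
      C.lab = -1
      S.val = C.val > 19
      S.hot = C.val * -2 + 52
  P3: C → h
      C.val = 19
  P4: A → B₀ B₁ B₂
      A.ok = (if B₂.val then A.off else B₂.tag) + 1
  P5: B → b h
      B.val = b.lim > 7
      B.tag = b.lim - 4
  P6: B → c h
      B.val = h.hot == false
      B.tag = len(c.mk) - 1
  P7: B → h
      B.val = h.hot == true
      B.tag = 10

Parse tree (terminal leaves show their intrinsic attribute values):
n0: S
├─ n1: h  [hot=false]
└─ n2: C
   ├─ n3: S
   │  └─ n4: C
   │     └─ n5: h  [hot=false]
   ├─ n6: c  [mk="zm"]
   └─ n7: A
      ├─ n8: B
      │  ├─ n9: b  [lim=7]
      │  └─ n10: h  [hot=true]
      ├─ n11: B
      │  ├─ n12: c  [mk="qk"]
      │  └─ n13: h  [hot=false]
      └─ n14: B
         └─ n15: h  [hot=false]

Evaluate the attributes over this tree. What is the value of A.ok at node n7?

11

1. n1.hot = false  [terminal]
2. n2.lab = 18  [18]
3. n4.lab = -1  [-1]
4. n5.hot = false  [terminal]
5. n4.val = 19  [19]
6. n3.val = false  [C.val > 19]
7. n3.hot = 14  [C.val * -2 + 52]
8. n6.mk = "zm"  [terminal]
9. n7.off = -1  [S.hot * -1 + 13]
10. n9.lim = 7  [terminal]
11. n10.hot = true  [terminal]
12. n8.val = false  [b.lim > 7]
13. n8.tag = 3  [b.lim - 4]
14. n12.mk = "qk"  [terminal]
15. n13.hot = false  [terminal]
16. n11.val = true  [h.hot == false]
17. n11.tag = 1  [len(c.mk) - 1]
18. n15.hot = false  [terminal]
19. n14.val = false  [h.hot == true]
20. n14.tag = 10  [10]
21. n7.ok = 11  [(if B₂.val then A.off else B₂.tag) + 1]
22. n2.val = 25  [S.hot + A.ok]
23. n0.val = false  [h.hot == true]
24. n0.hot = 22  [22]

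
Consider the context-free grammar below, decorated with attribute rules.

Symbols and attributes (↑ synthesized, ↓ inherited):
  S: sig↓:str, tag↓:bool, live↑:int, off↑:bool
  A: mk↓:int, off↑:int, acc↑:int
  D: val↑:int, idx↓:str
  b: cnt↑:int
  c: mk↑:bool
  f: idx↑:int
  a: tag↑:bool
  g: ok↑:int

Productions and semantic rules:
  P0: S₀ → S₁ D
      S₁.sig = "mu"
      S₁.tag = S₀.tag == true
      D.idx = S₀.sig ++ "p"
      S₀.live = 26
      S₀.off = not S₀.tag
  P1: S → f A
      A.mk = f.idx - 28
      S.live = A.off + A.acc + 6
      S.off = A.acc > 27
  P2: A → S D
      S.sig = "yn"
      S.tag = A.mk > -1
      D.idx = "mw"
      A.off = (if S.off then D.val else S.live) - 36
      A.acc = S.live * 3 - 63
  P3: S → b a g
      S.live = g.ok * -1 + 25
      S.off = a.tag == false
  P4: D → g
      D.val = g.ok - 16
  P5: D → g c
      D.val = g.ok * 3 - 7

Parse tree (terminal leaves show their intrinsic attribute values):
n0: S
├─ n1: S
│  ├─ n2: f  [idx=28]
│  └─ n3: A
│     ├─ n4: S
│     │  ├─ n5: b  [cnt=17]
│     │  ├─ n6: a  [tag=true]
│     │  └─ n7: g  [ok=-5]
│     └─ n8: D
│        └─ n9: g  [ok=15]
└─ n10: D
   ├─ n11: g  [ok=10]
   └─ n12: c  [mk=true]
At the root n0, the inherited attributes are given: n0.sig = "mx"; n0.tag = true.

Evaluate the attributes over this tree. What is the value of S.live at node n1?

27

1. n0.sig = "mx"  [given at root]
2. n0.tag = true  [given at root]
3. n1.sig = "mu"  ["mu"]
4. n1.tag = true  [S₀.tag == true]
5. n2.idx = 28  [terminal]
6. n3.mk = 0  [f.idx - 28]
7. n4.sig = "yn"  ["yn"]
8. n4.tag = true  [A.mk > -1]
9. n5.cnt = 17  [terminal]
10. n6.tag = true  [terminal]
11. n7.ok = -5  [terminal]
12. n4.live = 30  [g.ok * -1 + 25]
13. n4.off = false  [a.tag == false]
14. n8.idx = "mw"  ["mw"]
15. n9.ok = 15  [terminal]
16. n8.val = -1  [g.ok - 16]
17. n3.off = -6  [(if S.off then D.val else S.live) - 36]
18. n3.acc = 27  [S.live * 3 - 63]
19. n1.live = 27  [A.off + A.acc + 6]
20. n1.off = false  [A.acc > 27]
21. n10.idx = "mxp"  [S₀.sig ++ "p"]
22. n11.ok = 10  [terminal]
23. n12.mk = true  [terminal]
24. n10.val = 23  [g.ok * 3 - 7]
25. n0.live = 26  [26]
26. n0.off = false  [not S₀.tag]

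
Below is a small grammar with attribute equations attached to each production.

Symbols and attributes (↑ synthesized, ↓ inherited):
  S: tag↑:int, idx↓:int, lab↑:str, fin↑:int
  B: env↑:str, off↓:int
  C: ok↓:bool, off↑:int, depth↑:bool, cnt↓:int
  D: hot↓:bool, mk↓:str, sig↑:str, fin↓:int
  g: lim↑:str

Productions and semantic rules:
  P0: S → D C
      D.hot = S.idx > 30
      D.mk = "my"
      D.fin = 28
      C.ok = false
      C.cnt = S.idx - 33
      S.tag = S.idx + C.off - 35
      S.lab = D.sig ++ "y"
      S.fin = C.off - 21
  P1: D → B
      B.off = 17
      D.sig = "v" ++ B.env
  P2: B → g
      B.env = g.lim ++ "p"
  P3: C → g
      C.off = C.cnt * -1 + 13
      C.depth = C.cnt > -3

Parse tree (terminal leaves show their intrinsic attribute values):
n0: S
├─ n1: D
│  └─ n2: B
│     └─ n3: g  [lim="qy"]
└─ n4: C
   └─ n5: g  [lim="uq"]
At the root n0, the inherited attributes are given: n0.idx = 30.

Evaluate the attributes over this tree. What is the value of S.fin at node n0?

1. n0.idx = 30  [given at root]
2. n1.hot = false  [S.idx > 30]
3. n1.mk = "my"  ["my"]
4. n1.fin = 28  [28]
5. n2.off = 17  [17]
6. n3.lim = "qy"  [terminal]
7. n2.env = "qyp"  [g.lim ++ "p"]
8. n1.sig = "vqyp"  ["v" ++ B.env]
9. n4.ok = false  [false]
10. n4.cnt = -3  [S.idx - 33]
11. n5.lim = "uq"  [terminal]
12. n4.off = 16  [C.cnt * -1 + 13]
13. n4.depth = false  [C.cnt > -3]
14. n0.tag = 11  [S.idx + C.off - 35]
15. n0.lab = "vqypy"  [D.sig ++ "y"]
16. n0.fin = -5  [C.off - 21]

-5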